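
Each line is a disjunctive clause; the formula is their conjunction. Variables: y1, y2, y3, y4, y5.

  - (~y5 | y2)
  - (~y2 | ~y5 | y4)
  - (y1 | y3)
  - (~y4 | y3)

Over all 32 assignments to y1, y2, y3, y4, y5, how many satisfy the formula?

12

Case analysis on y2 and y3:
  y2=T, y3=T: y1 free; 3 ways for (y4,y5) × 2^1 = 6.
  y2=T, y3=F: remaining (y1,y4,y5) ∈ {(T,F,F)} — 1.
  y2=F, y3=T: remaining (y1,y4,y5) ∈ {(F,F,F); (F,T,F); (T,F,F); (T,T,F)} — 4.
  y2=F, y3=F: remaining (y1,y4,y5) ∈ {(T,F,F)} — 1.
Total: 6 + 1 + 4 + 1 = 12.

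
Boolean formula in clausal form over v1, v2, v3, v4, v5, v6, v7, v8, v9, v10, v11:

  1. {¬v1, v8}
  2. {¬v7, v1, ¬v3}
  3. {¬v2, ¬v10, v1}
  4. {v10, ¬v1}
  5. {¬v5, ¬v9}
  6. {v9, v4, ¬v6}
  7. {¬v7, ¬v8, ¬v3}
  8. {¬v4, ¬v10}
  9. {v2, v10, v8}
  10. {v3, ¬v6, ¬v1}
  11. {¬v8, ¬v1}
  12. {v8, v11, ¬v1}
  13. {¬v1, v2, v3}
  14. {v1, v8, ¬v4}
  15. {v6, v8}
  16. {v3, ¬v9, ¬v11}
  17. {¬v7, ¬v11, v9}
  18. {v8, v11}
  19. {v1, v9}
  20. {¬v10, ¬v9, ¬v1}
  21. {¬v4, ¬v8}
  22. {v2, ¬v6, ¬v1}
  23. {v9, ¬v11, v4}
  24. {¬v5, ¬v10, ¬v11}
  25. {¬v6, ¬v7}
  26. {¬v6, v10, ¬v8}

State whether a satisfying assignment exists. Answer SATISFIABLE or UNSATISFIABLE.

SATISFIABLE

v5 occurs only negated in the remaining clauses — set v5 = False.
v7 occurs only negated in the remaining clauses — set v7 = False.
Try v1 = False.
  then v9 is forced to True.
Try v2 = False.
Set v3 = True and propagate.
For the remaining variables, v4 = False, v6 = True, v8 = True, v10 = True, v11 = True works.
So v1 = False  v2 = False  v3 = True  v4 = False  v5 = False  v6 = True  v7 = False  v8 = True  v9 = True  v10 = True  v11 = True is a satisfying assignment.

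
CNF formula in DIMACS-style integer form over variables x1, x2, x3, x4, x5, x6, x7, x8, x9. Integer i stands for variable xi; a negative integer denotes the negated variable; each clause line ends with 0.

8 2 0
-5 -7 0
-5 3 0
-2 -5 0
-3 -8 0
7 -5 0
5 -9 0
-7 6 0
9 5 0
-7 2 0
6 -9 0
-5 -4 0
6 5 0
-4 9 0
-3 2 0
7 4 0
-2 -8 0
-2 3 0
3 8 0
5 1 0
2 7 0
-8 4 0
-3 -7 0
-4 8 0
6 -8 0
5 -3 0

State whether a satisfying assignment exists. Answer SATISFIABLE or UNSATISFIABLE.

UNSATISFIABLE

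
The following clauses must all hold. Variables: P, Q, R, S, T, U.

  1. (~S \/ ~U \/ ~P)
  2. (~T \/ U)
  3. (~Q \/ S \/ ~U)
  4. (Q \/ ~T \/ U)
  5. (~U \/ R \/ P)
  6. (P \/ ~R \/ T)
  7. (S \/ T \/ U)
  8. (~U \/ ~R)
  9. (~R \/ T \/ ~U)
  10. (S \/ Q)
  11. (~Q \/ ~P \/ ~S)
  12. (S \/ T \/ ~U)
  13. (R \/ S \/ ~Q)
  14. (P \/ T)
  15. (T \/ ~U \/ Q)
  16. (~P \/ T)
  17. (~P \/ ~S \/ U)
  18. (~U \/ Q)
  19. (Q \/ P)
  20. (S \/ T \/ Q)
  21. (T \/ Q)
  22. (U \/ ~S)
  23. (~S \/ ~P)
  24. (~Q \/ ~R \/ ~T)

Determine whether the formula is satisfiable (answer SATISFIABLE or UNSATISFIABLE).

U = True:
  propagation gives R=False, P=True, S=False, Q=False; an empty clause results — contradiction.
U = False:
  propagation gives T=False, S=True; an empty clause results — contradiction.
Every branch closes, so no satisfying assignment exists.

UNSATISFIABLE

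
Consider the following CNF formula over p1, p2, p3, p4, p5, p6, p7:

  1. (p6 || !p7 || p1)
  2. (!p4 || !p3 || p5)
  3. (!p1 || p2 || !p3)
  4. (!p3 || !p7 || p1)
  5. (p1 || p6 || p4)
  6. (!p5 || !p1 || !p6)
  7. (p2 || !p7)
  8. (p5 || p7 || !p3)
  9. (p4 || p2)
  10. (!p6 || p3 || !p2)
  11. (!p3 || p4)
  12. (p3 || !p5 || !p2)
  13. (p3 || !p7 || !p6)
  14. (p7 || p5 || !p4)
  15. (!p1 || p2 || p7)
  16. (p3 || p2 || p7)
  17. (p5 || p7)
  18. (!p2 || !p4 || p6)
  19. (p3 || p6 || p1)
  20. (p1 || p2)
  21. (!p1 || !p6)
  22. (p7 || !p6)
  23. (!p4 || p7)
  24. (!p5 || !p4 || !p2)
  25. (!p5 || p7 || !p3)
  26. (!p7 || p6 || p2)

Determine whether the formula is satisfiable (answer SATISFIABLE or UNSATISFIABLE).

SATISFIABLE

Set p1 = True and propagate.
  then p6 is forced to False.
Set p2 = True and propagate.
  then p4 is forced to False.
  then p3 is forced to False.
  then p5 is forced to False.
  then p7 is forced to True.
Every clause has at least one true literal under this assignment.
So p1=T  p2=T  p3=F  p4=F  p5=F  p6=F  p7=T is a satisfying assignment.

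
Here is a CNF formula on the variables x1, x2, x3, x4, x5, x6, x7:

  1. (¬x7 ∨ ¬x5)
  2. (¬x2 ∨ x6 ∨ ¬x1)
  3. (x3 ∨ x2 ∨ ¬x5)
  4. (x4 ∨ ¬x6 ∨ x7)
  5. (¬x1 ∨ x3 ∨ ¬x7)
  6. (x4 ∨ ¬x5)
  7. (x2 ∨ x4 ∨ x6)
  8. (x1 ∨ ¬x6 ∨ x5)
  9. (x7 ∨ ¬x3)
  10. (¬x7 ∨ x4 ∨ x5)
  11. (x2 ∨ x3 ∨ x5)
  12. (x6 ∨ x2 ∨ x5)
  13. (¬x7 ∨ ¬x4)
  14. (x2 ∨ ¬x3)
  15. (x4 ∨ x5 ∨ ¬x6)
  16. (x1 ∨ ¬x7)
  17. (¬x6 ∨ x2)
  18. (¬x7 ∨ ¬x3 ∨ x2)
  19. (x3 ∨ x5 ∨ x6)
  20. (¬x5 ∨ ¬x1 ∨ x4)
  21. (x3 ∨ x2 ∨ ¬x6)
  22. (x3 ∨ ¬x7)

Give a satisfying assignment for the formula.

Branch on x1: take x1 = False.
  then x7 is forced to False.
  then x3 is forced to False.
For the remaining variables, x2 = True, x4 = True, x5 = True, x6 = True works.
Every clause has at least one true literal under this assignment.
Check each clause:
  1. (¬x5 ∨ ¬x7) — ¬x7 is true.
  2. (¬x1 ∨ x6 ∨ ¬x2) — x6 is true.
  3. (x2 ∨ x3 ∨ ¬x5) — x2 is true.
  4. (¬x6 ∨ x4 ∨ x7) — x4 is true.
  5. (¬x1 ∨ ¬x7 ∨ x3) — ¬x7 is true.
  6. (¬x5 ∨ x4) — x4 is true.
  7. (x6 ∨ x2 ∨ x4) — x2 is true.
  8. (x1 ∨ ¬x6 ∨ x5) — x5 is true.
  9. (¬x3 ∨ x7) — ¬x3 is true.
  10. (x4 ∨ ¬x7 ∨ x5) — ¬x7 is true.
  11. (x2 ∨ x3 ∨ x5) — x2 is true.
  12. (x2 ∨ x5 ∨ x6) — x2 is true.
  13. (¬x4 ∨ ¬x7) — ¬x7 is true.
  14. (¬x3 ∨ x2) — x2 is true.
  15. (x4 ∨ ¬x6 ∨ x5) — x4 is true.
  16. (x1 ∨ ¬x7) — ¬x7 is true.
  17. (¬x6 ∨ x2) — x2 is true.
  18. (x2 ∨ ¬x7 ∨ ¬x3) — ¬x7 is true.
  19. (x6 ∨ x3 ∨ x5) — x5 is true.
  20. (¬x5 ∨ x4 ∨ ¬x1) — x4 is true.
  21. (x2 ∨ x3 ∨ ¬x6) — x2 is true.
  22. (¬x7 ∨ x3) — ¬x7 is true.

x1=F, x2=T, x3=F, x4=T, x5=T, x6=T, x7=F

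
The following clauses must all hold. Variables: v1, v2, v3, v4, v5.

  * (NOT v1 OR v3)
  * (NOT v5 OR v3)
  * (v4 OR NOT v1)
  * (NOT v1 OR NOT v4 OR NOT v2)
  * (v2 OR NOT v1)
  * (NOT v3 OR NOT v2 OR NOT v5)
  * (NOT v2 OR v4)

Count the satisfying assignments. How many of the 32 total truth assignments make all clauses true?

8

Case analysis on v1 and v2:
  v1=1, v2=1: a clause becomes empty — 0.
  v1=1, v2=0: a clause becomes empty — 0.
  v1=0, v2=1: remaining (v3,v4,v5) ∈ {(0,1,0); (1,1,0)} — 2.
  v1=0, v2=0: v4 free; 3 ways for (v3,v5) × 2^1 = 6.
Total: 0 + 0 + 2 + 6 = 8.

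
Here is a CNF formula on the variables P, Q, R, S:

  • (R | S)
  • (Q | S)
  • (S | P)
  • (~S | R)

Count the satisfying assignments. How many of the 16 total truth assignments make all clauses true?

5

The models are:
  P=F Q=F R=T S=T
  P=F Q=T R=T S=T
  P=T Q=F R=T S=T
  P=T Q=T R=T S=F
  P=T Q=T R=T S=T
Count: 5.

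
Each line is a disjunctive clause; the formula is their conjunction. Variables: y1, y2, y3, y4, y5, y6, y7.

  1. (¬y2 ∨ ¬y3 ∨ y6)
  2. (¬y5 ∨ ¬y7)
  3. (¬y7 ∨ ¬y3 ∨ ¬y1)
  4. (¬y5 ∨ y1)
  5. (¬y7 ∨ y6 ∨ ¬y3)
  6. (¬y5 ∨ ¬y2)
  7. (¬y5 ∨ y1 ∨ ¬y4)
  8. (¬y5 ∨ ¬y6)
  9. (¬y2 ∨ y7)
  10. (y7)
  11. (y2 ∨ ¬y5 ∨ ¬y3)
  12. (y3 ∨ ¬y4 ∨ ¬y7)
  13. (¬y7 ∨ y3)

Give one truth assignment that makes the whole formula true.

(y7) is a unit clause, so y7 = True.
Unit propagation: (¬y5) forces y5 = False.
The clause (y3) is unit: y3 must be True.
The clause (¬y1) is unit: y1 must be False.
(y6) is a unit clause, so y6 = True.
y2, y4 are now unconstrained; take y2 = True, y4 = True.
Every clause has at least one true literal under this assignment.

y1=0, y2=1, y3=1, y4=1, y5=0, y6=1, y7=1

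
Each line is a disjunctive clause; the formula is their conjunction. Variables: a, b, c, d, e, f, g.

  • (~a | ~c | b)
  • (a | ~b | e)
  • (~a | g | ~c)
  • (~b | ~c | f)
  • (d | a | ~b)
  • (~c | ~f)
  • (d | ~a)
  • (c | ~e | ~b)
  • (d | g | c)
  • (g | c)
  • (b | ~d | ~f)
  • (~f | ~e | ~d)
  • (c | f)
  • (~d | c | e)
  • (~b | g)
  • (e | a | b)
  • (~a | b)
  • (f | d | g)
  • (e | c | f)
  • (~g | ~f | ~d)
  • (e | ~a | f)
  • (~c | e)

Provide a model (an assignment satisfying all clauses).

a=False, b=False, c=True, d=True, e=True, f=False, g=True

Check each clause:
  1. (~a | b | ~c) — ~a is true.
  2. (~b | a | e) — e is true.
  3. (~c | g | ~a) — ~a is true.
  4. (f | ~b | ~c) — ~b is true.
  5. (a | d | ~b) — d is true.
  6. (~f | ~c) — ~f is true.
  7. (d | ~a) — d is true.
  8. (~b | ~e | c) — c is true.
  9. (c | g | d) — c is true.
  10. (g | c) — c is true.
  11. (~d | ~f | b) — ~f is true.
  12. (~f | ~e | ~d) — ~f is true.
  13. (c | f) — c is true.
  14. (~d | c | e) — c is true.
  15. (g | ~b) — ~b is true.
  16. (b | e | a) — e is true.
  17. (~a | b) — ~a is true.
  18. (f | d | g) — d is true.
  19. (e | f | c) — c is true.
  20. (~d | ~f | ~g) — ~f is true.
  21. (~a | e | f) — e is true.
  22. (e | ~c) — e is true.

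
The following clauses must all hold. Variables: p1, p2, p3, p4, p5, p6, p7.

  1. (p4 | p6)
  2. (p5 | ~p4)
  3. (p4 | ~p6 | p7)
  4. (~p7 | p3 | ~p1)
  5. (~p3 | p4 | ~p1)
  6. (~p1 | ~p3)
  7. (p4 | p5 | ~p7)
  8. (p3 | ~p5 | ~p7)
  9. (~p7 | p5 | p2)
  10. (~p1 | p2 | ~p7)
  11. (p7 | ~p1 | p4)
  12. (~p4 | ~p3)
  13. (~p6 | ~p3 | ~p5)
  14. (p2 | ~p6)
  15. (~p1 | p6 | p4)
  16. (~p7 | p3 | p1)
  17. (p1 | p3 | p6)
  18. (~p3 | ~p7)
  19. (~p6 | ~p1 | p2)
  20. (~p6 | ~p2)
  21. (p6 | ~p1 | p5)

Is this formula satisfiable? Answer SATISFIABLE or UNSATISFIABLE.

Set p1 = True and propagate.
  then p3 is forced to False.
  then p7 is forced to False.
  then p4 is forced to True.
  then p5 is forced to True.
Try p2 = True.
  then p6 is forced to False.
So p1=T, p2=T, p3=F, p4=T, p5=T, p6=F, p7=F is a satisfying assignment.

SATISFIABLE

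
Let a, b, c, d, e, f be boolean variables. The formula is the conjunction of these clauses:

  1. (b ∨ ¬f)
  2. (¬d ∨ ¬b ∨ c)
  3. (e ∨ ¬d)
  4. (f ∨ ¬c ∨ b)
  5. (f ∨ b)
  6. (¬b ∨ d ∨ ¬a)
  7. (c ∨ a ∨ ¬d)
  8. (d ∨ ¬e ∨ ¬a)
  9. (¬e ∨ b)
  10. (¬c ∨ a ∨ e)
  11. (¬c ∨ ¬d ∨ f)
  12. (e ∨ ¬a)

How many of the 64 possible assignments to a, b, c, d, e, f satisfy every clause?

Split on b, then d.
  b=T, d=T: remaining (a,c,e,f) ∈ {(F,T,T,T); (T,T,T,T)} — 2.
  b=T, d=F: f free; 3 ways for (a,c,e) × 2^1 = 6.
  b=F, d=T: a clause becomes empty — 0.
  b=F, d=F: a clause becomes empty — 0.
Total: 2 + 6 + 0 + 0 = 8.

8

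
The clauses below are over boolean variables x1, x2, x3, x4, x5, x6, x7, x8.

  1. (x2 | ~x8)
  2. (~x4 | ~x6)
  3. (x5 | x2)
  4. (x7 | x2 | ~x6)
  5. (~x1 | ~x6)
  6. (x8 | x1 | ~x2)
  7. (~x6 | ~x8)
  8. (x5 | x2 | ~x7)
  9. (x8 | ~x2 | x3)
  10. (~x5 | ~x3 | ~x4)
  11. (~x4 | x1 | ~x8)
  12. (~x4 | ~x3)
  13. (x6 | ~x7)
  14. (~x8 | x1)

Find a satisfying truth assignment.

x1 = 1, x2 = 1, x3 = 0, x4 = 1, x5 = 0, x6 = 0, x7 = 0, x8 = 1

Try x1 = True.
  then x6 is forced to False.
  then x7 is forced to False.
The remaining clauses are satisfied by x2 = True, x3 = False, x4 = True, x5 = False, x8 = True.
Every clause has at least one true literal under this assignment.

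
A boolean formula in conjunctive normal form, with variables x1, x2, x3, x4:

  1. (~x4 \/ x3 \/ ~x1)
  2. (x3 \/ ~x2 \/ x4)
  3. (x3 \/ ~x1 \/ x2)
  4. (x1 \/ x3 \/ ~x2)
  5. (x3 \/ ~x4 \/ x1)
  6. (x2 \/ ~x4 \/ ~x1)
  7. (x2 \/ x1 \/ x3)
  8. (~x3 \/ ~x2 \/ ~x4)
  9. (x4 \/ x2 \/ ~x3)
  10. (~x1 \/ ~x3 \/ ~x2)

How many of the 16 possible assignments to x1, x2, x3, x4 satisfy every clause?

The models are:
  x1=F x2=F x3=T x4=T
  x1=F x2=T x3=T x4=F
Count: 2.

2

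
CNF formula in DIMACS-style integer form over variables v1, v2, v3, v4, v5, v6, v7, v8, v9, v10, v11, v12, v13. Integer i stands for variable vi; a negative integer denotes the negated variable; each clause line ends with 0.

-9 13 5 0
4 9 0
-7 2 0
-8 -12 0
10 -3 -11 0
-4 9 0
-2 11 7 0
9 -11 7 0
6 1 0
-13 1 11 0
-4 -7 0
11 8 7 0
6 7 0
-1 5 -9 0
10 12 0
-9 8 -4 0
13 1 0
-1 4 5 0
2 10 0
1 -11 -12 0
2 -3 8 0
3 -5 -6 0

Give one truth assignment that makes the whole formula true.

Pure literal: v10 appears only positively; assign v10 = True.
Branch on v1: take v1 = True.
Branch on v2: take v2 = True.
Set v3 = False and propagate.
For the remaining variables, v4 = False, v5 = True, v6 = False, v7 = True, v8 = False, v9 = True, v11 = True, v12 = True, v13 = False works.
Every clause has at least one true literal under this assignment.

v1=True, v2=True, v3=False, v4=False, v5=True, v6=False, v7=True, v8=False, v9=True, v10=True, v11=True, v12=True, v13=False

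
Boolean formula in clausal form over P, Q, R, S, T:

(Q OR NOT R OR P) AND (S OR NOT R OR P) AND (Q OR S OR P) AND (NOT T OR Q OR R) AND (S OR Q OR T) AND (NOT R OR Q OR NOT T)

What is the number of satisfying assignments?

Case analysis on Q and R:
  Q=1, R=1: T free; 3 ways for (P,S) × 2^1 = 6.
  Q=1, R=0: P, S, T free → 2^3 = 8.
  Q=0, R=1: remaining (P,S,T) ∈ {(1,1,0)} — 1.
  Q=0, R=0: remaining (P,S,T) ∈ {(0,1,0); (1,1,0)} — 2.
Total: 6 + 8 + 1 + 2 = 17.

17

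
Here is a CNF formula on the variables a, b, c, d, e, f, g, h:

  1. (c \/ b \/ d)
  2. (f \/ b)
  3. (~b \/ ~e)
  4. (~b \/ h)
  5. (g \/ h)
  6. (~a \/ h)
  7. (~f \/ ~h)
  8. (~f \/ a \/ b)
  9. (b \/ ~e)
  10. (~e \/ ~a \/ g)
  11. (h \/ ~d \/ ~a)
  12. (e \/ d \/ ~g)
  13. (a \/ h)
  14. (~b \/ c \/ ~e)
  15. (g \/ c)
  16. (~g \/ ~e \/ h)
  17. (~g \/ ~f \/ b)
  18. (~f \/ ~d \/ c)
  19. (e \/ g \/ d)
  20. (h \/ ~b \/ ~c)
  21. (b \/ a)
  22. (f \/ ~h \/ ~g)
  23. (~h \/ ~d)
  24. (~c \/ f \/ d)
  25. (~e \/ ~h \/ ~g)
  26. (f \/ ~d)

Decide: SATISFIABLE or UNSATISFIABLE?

UNSATISFIABLE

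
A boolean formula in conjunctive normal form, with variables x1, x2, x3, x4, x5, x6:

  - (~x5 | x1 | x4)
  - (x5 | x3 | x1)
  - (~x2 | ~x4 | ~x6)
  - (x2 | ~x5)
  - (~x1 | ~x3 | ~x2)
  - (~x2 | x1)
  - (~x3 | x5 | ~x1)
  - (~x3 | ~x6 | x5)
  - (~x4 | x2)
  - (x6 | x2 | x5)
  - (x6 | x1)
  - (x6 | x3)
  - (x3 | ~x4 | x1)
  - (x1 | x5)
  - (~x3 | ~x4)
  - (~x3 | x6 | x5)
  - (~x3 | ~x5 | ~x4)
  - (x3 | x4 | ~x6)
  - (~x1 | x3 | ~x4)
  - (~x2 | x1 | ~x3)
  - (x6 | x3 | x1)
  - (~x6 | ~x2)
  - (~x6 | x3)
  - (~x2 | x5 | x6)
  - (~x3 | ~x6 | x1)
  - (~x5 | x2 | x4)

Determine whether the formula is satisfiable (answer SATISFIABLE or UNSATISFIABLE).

UNSATISFIABLE

x3 = True:
  x5 = True:
    propagation gives x1=True, x2=True; an empty clause results — contradiction.
  x5 = False:
    propagation gives x1=False; an empty clause results — contradiction.
x3 = False:
  propagation gives x6=True; an empty clause results — contradiction.
Every branch closes, so no satisfying assignment exists.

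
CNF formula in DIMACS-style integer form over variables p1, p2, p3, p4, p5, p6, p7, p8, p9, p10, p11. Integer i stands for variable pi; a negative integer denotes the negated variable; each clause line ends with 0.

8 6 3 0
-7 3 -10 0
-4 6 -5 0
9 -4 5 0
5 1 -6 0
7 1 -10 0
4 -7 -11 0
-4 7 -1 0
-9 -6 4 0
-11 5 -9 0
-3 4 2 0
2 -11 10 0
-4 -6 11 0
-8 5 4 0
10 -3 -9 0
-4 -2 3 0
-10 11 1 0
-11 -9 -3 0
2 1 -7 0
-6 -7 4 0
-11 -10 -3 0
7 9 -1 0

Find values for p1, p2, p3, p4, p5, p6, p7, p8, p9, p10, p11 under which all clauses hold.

Try p1 = True.
Try p2 = True.
The remaining clauses are satisfied by p3 = True, p4 = False, p5 = True, p6 = False, p7 = True, p8 = True, p9 = False, p10 = True, p11 = False.

p1=True, p2=True, p3=True, p4=False, p5=True, p6=False, p7=True, p8=True, p9=False, p10=True, p11=False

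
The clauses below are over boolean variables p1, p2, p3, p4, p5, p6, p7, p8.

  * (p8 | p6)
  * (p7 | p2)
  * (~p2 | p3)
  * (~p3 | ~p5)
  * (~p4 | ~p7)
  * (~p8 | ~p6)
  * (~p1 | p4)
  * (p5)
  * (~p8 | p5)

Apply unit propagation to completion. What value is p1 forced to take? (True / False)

Unit clause (p5) sets p5 = True.
In (~p3 | ~p5), ~p5 is now false; ~p3 must hold, so p3 = False.
In (p3 | ~p2), p3 is now false; ~p2 must hold, so p2 = False.
In (p2 | p7), p2 is now false; p7 must hold, so p7 = True.
In (~p7 | ~p4), ~p7 is now false; ~p4 must hold, so p4 = False.
From (~p1 | p4) and p4 = False: p1 = False.

False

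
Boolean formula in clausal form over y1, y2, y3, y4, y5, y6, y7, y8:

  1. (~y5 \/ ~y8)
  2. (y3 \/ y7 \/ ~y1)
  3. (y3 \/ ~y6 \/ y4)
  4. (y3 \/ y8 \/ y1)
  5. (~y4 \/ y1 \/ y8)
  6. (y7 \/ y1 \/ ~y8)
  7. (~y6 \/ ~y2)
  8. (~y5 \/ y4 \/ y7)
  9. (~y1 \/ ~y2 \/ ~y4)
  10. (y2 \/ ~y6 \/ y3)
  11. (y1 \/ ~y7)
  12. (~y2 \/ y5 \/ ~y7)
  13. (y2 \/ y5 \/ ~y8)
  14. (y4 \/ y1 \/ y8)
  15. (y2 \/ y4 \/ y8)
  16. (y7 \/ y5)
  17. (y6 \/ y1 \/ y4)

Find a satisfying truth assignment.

y1=T, y2=F, y3=T, y4=T, y5=F, y6=F, y7=T, y8=F

Check each clause:
  1. (~y8 \/ ~y5) — ~y8 is true.
  2. (y3 \/ ~y1 \/ y7) — y3 is true.
  3. (~y6 \/ y4 \/ y3) — ~y6 is true.
  4. (y8 \/ y1 \/ y3) — y1 is true.
  5. (y1 \/ y8 \/ ~y4) — y1 is true.
  6. (y1 \/ y7 \/ ~y8) — ~y8 is true.
  7. (~y2 \/ ~y6) — ~y6 is true.
  8. (y7 \/ y4 \/ ~y5) — ~y5 is true.
  9. (~y2 \/ ~y1 \/ ~y4) — ~y2 is true.
  10. (~y6 \/ y3 \/ y2) — ~y6 is true.
  11. (y1 \/ ~y7) — y1 is true.
  12. (y5 \/ ~y7 \/ ~y2) — ~y2 is true.
  13. (y2 \/ ~y8 \/ y5) — ~y8 is true.
  14. (y1 \/ y4 \/ y8) — y1 is true.
  15. (y4 \/ y2 \/ y8) — y4 is true.
  16. (y7 \/ y5) — y7 is true.
  17. (y6 \/ y4 \/ y1) — y1 is true.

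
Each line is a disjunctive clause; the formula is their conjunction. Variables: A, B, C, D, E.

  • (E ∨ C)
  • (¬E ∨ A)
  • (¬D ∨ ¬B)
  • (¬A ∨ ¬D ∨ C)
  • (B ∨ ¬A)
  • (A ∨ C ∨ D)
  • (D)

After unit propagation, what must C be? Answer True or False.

True

Unit clause (D) sets D = True.
In (¬B ∨ ¬D), ¬D is now false; ¬B must hold, so B = False.
(¬A ∨ B) with B = False leaves only ¬A, so A = False.
From (¬E ∨ A) and A = False: E = False.
(C ∨ E) with E = False leaves only C, so C = True.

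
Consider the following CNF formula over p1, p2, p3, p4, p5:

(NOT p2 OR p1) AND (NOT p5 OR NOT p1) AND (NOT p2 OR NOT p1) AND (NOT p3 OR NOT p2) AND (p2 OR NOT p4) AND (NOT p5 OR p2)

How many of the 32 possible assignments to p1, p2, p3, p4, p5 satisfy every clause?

Satisfying assignments:
  p1=F p2=F p3=F p4=F p5=F
  p1=F p2=F p3=T p4=F p5=F
  p1=T p2=F p3=F p4=F p5=F
  p1=T p2=F p3=T p4=F p5=F
That's 4 in total.

4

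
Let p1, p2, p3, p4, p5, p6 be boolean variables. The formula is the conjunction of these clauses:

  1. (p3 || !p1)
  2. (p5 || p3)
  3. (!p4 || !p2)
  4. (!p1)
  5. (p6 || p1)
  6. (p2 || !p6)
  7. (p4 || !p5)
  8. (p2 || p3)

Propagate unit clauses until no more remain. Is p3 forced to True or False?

True

(!p1) stands alone — p1 = False.
From (p1 || p6) and p1 = False: p6 = True.
In (p2 || !p6), !p6 is now false; p2 must hold, so p2 = True.
(!p2 || !p4) with p2 = True leaves only !p4, so p4 = False.
(!p5 || p4) with p4 = False leaves only !p5, so p5 = False.
From (p5 || p3) and p5 = False: p3 = True.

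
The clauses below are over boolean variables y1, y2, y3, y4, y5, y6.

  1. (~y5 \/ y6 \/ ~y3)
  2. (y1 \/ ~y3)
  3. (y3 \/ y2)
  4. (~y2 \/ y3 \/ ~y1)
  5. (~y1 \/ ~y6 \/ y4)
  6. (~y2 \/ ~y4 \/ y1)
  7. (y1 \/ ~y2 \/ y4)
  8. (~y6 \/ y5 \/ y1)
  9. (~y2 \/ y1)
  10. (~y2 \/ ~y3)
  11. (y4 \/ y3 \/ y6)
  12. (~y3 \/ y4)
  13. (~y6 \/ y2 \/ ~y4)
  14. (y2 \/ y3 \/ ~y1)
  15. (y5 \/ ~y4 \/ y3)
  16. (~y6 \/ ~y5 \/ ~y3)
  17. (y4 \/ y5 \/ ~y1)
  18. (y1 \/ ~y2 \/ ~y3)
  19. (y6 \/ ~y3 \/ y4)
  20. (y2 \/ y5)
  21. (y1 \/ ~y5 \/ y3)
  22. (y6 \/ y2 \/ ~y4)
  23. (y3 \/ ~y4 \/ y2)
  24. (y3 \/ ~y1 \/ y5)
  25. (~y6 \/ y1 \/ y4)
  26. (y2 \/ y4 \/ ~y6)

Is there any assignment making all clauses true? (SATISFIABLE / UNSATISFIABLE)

UNSATISFIABLE

y3 = True:
  propagation gives y1=True, y2=False, y4=True, y6=False; an empty clause results — contradiction.
y3 = False:
  propagation gives y2=True, y1=False; an empty clause results — contradiction.
Every branch closes, so no satisfying assignment exists.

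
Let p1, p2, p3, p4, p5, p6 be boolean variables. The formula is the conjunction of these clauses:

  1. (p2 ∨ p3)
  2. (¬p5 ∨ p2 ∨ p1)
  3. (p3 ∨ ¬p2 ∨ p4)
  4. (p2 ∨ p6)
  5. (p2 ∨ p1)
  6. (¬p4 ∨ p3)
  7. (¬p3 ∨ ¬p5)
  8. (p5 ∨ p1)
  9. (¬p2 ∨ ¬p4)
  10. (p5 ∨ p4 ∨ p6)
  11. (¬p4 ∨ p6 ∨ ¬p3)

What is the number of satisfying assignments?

3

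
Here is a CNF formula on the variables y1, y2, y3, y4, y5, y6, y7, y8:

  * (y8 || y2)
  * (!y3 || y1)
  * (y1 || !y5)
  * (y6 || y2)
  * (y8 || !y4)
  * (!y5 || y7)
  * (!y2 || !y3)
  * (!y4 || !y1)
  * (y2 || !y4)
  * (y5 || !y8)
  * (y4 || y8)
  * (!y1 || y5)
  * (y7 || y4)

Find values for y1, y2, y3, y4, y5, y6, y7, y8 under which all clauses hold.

y1 = T, y2 = F, y3 = T, y4 = F, y5 = T, y6 = T, y7 = T, y8 = T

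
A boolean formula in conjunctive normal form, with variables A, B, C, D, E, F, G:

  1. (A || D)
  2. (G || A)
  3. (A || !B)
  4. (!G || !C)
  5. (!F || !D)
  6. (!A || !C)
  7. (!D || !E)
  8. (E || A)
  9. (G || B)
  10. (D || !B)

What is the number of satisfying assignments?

The models are:
  A=1 B=0 C=0 D=0 E=0 F=0 G=1
  A=1 B=0 C=0 D=0 E=0 F=1 G=1
  A=1 B=0 C=0 D=0 E=1 F=0 G=1
  A=1 B=0 C=0 D=0 E=1 F=1 G=1
  A=1 B=0 C=0 D=1 E=0 F=0 G=1
  A=1 B=1 C=0 D=1 E=0 F=0 G=0
  A=1 B=1 C=0 D=1 E=0 F=0 G=1
Count: 7.

7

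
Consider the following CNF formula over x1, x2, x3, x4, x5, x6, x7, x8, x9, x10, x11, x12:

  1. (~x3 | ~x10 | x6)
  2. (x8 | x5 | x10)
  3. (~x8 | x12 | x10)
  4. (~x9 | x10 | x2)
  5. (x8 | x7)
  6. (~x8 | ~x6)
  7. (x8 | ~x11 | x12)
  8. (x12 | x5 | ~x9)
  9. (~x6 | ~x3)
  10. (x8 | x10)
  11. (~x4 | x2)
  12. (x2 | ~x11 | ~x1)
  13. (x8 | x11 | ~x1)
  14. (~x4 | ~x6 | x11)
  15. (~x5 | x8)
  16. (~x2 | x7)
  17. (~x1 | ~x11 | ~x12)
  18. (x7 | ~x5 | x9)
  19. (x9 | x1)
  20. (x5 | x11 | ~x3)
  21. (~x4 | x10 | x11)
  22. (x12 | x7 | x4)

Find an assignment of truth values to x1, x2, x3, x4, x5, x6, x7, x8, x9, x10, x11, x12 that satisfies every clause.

Pure literal: x3 appears only negated; assign x3 = False.
Pure literal: x7 appears only positively; assign x7 = True.
Try x1 = False.
  then x9 is forced to True.
Try x2 = False.
  then x10 is forced to True.
  then x4 is forced to False.
The remaining clauses are satisfied by x5 = False, x6 = False, x8 = True, x11 = True, x12 = True.
Check each clause:
  1. (~x10 | x6 | ~x3) — ~x3 is true.
  2. (x8 | x5 | x10) — x8 is true.
  3. (x10 | x12 | ~x8) — x10 is true.
  4. (x10 | x2 | ~x9) — x10 is true.
  5. (x7 | x8) — x8 is true.
  6. (~x6 | ~x8) — ~x6 is true.
  7. (~x11 | x8 | x12) — x8 is true.
  8. (x5 | x12 | ~x9) — x12 is true.
  9. (~x3 | ~x6) — ~x6 is true.
  10. (x10 | x8) — x8 is true.
  11. (~x4 | x2) — ~x4 is true.
  12. (~x1 | x2 | ~x11) — ~x1 is true.
  13. (~x1 | x8 | x11) — x8 is true.
  14. (~x4 | x11 | ~x6) — ~x6 is true.
  15. (x8 | ~x5) — x8 is true.
  16. (~x2 | x7) — ~x2 is true.
  17. (~x1 | ~x12 | ~x11) — ~x1 is true.
  18. (x7 | ~x5 | x9) — x9 is true.
  19. (x9 | x1) — x9 is true.
  20. (x5 | x11 | ~x3) — ~x3 is true.
  21. (x10 | x11 | ~x4) — x10 is true.
  22. (x4 | x7 | x12) — x12 is true.

x1=False, x2=False, x3=False, x4=False, x5=False, x6=False, x7=True, x8=True, x9=True, x10=True, x11=True, x12=True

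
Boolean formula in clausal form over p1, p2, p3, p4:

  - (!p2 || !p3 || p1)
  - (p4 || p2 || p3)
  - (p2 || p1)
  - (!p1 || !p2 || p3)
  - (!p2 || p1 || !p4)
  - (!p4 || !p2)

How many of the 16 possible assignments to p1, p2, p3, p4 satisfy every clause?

5

Satisfying assignments:
  p1=F p2=T p3=F p4=F
  p1=T p2=F p3=F p4=T
  p1=T p2=F p3=T p4=F
  p1=T p2=F p3=T p4=T
  p1=T p2=T p3=T p4=F
Count: 5.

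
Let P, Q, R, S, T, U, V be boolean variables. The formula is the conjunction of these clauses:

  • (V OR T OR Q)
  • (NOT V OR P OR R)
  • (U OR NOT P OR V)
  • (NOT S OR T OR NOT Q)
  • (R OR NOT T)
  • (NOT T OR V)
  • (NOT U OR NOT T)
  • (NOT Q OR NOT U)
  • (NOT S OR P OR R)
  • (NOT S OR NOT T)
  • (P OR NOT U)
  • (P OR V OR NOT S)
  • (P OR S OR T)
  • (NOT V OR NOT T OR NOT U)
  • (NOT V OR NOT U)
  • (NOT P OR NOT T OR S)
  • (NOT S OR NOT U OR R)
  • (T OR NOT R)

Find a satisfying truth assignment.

P=True, Q=False, R=False, S=True, T=False, U=False, V=True

Check each clause:
  1. (Q OR V OR T) — V is true.
  2. (NOT V OR R OR P) — P is true.
  3. (V OR NOT P OR U) — V is true.
  4. (NOT Q OR T OR NOT S) — NOT Q is true.
  5. (NOT T OR R) — NOT T is true.
  6. (NOT T OR V) — NOT T is true.
  7. (NOT T OR NOT U) — NOT U is true.
  8. (NOT Q OR NOT U) — NOT U is true.
  9. (NOT S OR P OR R) — P is true.
  10. (NOT S OR NOT T) — NOT T is true.
  11. (NOT U OR P) — P is true.
  12. (P OR NOT S OR V) — P is true.
  13. (T OR P OR S) — P is true.
  14. (NOT U OR NOT V OR NOT T) — NOT U is true.
  15. (NOT V OR NOT U) — NOT U is true.
  16. (NOT P OR NOT T OR S) — NOT T is true.
  17. (R OR NOT U OR NOT S) — NOT U is true.
  18. (T OR NOT R) — NOT R is true.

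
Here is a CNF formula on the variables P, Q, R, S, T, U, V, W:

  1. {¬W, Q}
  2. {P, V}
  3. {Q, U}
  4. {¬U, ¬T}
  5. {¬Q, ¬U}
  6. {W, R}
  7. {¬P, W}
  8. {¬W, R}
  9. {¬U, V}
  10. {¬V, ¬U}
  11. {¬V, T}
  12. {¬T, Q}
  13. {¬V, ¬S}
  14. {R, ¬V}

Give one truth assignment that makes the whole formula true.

R occurs only positively in the remaining clauses — set R = True.
Try P = True.
  then W is forced to True.
  then Q is forced to True.
  then U is forced to False.
For the remaining variables, S = True, T = True, V = False works.
Check each clause:
  1. {¬W, Q} — Q is true.
  2. {V, P} — P is true.
  3. {Q, U} — Q is true.
  4. {¬T, ¬U} — ¬U is true.
  5. {¬Q, ¬U} — ¬U is true.
  6. {R, W} — W is true.
  7. {W, ¬P} — W is true.
  8. {¬W, R} — R is true.
  9. {V, ¬U} — ¬U is true.
  10. {¬V, ¬U} — ¬V is true.
  11. {T, ¬V} — ¬V is true.
  12. {¬T, Q} — Q is true.
  13. {¬S, ¬V} — ¬V is true.
  14. {¬V, R} — ¬V is true.

P=T, Q=T, R=T, S=T, T=T, U=F, V=F, W=T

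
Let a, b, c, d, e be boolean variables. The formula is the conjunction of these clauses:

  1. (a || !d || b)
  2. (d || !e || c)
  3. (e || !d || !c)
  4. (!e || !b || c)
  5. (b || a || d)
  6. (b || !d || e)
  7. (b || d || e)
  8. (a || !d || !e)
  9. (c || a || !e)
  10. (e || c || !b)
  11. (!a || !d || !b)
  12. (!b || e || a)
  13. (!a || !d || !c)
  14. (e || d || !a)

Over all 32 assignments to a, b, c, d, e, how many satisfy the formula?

4

The models are:
  a=F b=T c=T d=F e=T
  a=T b=F c=F d=T e=T
  a=T b=F c=T d=F e=T
  a=T b=T c=T d=F e=T
That's 4 in total.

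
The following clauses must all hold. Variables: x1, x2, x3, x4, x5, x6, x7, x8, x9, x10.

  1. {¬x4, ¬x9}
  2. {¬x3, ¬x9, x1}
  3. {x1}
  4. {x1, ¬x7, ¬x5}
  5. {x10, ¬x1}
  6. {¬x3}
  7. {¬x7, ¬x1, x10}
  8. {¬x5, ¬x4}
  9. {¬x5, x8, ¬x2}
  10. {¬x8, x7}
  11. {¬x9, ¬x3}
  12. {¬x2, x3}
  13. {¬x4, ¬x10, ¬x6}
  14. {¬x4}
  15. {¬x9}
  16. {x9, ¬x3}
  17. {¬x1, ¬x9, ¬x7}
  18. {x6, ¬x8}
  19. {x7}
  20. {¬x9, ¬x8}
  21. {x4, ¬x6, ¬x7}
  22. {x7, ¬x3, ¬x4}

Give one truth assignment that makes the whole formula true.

x1=T  x2=F  x3=F  x4=F  x5=T  x6=F  x7=T  x8=F  x9=F  x10=T

(x1) is a unit clause, so x1 = True.
The clause (x10) is unit: x10 must be True.
The clause (¬x3) is unit: x3 must be False.
The clause (¬x2) is unit: x2 must be False.
(¬x4) is a unit clause, so x4 = False.
The clause (¬x9) is unit: x9 must be False.
Unit propagation: (x7) forces x7 = True.
(¬x6) is a unit clause, so x6 = False.
The clause (¬x8) is unit: x8 must be False.
x5 is now unconstrained; take x5 = True.
Every clause has at least one true literal under this assignment.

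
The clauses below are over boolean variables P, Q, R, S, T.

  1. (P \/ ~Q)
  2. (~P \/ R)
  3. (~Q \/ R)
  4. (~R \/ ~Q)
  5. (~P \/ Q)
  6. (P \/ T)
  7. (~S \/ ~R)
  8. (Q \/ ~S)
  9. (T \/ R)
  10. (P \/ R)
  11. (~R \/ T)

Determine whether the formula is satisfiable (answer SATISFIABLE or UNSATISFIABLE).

SATISFIABLE

S occurs only negated in the remaining clauses — set S = False.
T occurs only positively in the remaining clauses — set T = True.
Try P = False.
  then Q is forced to False.
  then R is forced to True.
So P=False  Q=False  R=True  S=False  T=True is a satisfying assignment.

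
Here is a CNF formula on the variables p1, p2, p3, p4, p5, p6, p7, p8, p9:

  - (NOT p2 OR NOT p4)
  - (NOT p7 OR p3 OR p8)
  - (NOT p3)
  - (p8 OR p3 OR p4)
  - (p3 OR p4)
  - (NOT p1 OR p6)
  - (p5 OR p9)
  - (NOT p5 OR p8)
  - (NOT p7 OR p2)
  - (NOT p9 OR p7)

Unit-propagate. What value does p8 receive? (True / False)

True

(NOT p3) stands alone — p3 = False.
(p4 OR p3) with p3 = False leaves only p4, so p4 = True.
From (NOT p2 OR NOT p4) and p4 = True: p2 = False.
(p2 OR NOT p7) with p2 = False leaves only NOT p7, so p7 = False.
In (p7 OR NOT p9), p7 is now false; NOT p9 must hold, so p9 = False.
In (p9 OR p5), p9 is now false; p5 must hold, so p5 = True.
(p8 OR NOT p5): since p5 = True, the clause reduces to (p8). p8 = True.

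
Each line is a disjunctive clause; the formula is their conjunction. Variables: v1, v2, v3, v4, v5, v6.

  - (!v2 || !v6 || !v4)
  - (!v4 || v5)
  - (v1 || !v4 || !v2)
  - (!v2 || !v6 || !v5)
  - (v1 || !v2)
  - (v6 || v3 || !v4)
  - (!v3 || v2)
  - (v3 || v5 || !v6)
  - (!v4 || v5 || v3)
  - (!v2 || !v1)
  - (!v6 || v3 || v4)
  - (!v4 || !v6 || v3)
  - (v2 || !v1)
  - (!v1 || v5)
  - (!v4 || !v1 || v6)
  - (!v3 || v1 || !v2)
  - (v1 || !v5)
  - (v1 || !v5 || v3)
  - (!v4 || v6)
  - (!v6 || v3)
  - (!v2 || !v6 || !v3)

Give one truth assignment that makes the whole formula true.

v1=F, v2=F, v3=F, v4=F, v5=F, v6=F

Check each clause:
  1. (!v2 || !v4 || !v6) — !v6 is true.
  2. (!v4 || v5) — !v4 is true.
  3. (v1 || !v2 || !v4) — !v4 is true.
  4. (!v5 || !v2 || !v6) — !v6 is true.
  5. (!v2 || v1) — !v2 is true.
  6. (!v4 || v3 || v6) — !v4 is true.
  7. (v2 || !v3) — !v3 is true.
  8. (v5 || v3 || !v6) — !v6 is true.
  9. (!v4 || v5 || v3) — !v4 is true.
  10. (!v1 || !v2) — !v1 is true.
  11. (v3 || !v6 || v4) — !v6 is true.
  12. (!v6 || !v4 || v3) — !v6 is true.
  13. (v2 || !v1) — !v1 is true.
  14. (!v1 || v5) — !v1 is true.
  15. (!v1 || !v4 || v6) — !v4 is true.
  16. (!v2 || v1 || !v3) — !v3 is true.
  17. (v1 || !v5) — !v5 is true.
  18. (v1 || v3 || !v5) — !v5 is true.
  19. (!v4 || v6) — !v4 is true.
  20. (!v6 || v3) — !v6 is true.
  21. (!v2 || !v6 || !v3) — !v6 is true.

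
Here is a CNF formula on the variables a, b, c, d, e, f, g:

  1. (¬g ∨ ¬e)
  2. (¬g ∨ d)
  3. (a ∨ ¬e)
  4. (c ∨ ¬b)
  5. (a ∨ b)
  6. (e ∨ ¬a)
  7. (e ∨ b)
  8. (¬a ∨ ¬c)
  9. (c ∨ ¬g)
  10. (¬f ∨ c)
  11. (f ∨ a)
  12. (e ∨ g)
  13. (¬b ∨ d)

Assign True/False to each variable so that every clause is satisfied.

a=True, b=False, c=False, d=False, e=True, f=False, g=False

Check each clause:
  1. (¬g ∨ ¬e) — ¬g is true.
  2. (¬g ∨ d) — ¬g is true.
  3. (¬e ∨ a) — a is true.
  4. (c ∨ ¬b) — ¬b is true.
  5. (a ∨ b) — a is true.
  6. (e ∨ ¬a) — e is true.
  7. (e ∨ b) — e is true.
  8. (¬c ∨ ¬a) — ¬c is true.
  9. (¬g ∨ c) — ¬g is true.
  10. (c ∨ ¬f) — ¬f is true.
  11. (a ∨ f) — a is true.
  12. (g ∨ e) — e is true.
  13. (d ∨ ¬b) — ¬b is true.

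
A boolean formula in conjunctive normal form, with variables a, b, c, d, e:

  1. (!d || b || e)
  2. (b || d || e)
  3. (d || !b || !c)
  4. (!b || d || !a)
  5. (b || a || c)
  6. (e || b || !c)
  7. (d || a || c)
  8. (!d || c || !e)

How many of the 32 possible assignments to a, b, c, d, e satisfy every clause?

11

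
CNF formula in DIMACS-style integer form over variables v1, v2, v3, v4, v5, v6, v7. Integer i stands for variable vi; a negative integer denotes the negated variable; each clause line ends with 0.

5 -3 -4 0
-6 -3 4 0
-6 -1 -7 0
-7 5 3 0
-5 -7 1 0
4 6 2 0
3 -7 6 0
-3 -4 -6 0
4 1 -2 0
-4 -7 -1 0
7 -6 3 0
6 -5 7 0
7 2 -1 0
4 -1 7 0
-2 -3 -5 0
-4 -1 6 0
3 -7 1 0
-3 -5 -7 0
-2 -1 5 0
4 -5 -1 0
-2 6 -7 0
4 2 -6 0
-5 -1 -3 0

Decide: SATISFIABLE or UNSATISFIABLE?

SATISFIABLE

Set v1 = False and propagate.
The remaining clauses are satisfied by v2 = True, v3 = False, v4 = True, v5 = False, v6 = False, v7 = False.
Every clause has at least one true literal under this assignment.
So v1=0, v2=1, v3=0, v4=1, v5=0, v6=0, v7=0 is a satisfying assignment.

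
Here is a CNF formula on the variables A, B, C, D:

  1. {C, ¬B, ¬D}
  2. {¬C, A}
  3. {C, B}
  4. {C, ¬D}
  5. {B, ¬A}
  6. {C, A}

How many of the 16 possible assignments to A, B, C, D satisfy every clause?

The models are:
  A=1 B=1 C=0 D=0
  A=1 B=1 C=1 D=0
  A=1 B=1 C=1 D=1
Count: 3.

3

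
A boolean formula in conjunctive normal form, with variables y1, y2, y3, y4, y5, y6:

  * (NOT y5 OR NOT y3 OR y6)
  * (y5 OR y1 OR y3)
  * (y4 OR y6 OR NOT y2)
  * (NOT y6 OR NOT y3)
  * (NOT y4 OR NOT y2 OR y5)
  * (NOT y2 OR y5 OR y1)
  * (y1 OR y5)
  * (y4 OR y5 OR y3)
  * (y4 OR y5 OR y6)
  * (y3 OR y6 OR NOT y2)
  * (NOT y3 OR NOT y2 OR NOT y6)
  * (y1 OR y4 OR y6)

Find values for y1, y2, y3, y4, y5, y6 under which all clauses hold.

y1 occurs only positively in the remaining clauses — set y1 = True.
Pure literal: y2 appears only negated; assign y2 = False.
Branch on y3: take y3 = False.
Branch on y4: take y4 = True.
y5, y6 are now unconstrained; take y5 = False, y6 = False.

y1=T, y2=F, y3=F, y4=T, y5=F, y6=F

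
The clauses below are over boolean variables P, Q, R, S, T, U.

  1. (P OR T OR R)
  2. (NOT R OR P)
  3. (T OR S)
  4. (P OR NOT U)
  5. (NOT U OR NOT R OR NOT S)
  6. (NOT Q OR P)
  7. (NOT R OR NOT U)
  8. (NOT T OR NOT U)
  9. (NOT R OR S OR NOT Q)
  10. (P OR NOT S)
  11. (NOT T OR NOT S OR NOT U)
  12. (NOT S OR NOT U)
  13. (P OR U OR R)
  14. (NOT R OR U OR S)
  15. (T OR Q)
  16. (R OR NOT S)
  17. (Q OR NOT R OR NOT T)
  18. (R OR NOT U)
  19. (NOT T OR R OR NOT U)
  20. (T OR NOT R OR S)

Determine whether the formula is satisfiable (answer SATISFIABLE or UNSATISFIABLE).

SATISFIABLE

Pure literal: P appears only positively; assign P = True.
Set Q = False and propagate.
  then T is forced to True.
  then U is forced to False.
  then R is forced to False.
  then S is forced to False.
So P = T, Q = F, R = F, S = F, T = T, U = F is a satisfying assignment.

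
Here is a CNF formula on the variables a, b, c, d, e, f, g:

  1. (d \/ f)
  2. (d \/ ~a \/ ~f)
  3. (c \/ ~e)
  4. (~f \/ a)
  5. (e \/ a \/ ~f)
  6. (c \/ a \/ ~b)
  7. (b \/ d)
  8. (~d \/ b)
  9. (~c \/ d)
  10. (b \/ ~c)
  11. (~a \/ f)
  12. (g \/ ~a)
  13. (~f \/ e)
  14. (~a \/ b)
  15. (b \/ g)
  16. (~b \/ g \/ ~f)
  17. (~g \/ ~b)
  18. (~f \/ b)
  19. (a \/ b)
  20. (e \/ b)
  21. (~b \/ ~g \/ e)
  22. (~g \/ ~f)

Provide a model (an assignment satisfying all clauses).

a=F, b=T, c=T, d=T, e=F, f=F, g=F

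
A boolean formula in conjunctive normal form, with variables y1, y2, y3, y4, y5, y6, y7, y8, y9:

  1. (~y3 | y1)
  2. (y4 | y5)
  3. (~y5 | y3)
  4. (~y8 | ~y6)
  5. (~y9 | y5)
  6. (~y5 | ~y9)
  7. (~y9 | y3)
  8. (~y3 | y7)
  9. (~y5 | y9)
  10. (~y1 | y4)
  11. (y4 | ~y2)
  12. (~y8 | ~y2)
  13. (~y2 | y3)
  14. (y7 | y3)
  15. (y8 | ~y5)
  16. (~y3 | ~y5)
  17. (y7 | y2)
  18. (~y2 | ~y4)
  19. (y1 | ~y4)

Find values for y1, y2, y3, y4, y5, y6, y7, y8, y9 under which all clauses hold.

y1=T  y2=F  y3=T  y4=T  y5=F  y6=F  y7=T  y8=T  y9=F

Check each clause:
  1. (y1 | ~y3) — y1 is true.
  2. (y5 | y4) — y4 is true.
  3. (y3 | ~y5) — y3 is true.
  4. (~y8 | ~y6) — ~y6 is true.
  5. (~y9 | y5) — ~y9 is true.
  6. (~y5 | ~y9) — ~y5 is true.
  7. (y3 | ~y9) — y3 is true.
  8. (~y3 | y7) — y7 is true.
  9. (~y5 | y9) — ~y5 is true.
  10. (y4 | ~y1) — y4 is true.
  11. (y4 | ~y2) — y4 is true.
  12. (~y8 | ~y2) — ~y2 is true.
  13. (~y2 | y3) — y3 is true.
  14. (y3 | y7) — y3 is true.
  15. (y8 | ~y5) — y8 is true.
  16. (~y3 | ~y5) — ~y5 is true.
  17. (y7 | y2) — y7 is true.
  18. (~y4 | ~y2) — ~y2 is true.
  19. (~y4 | y1) — y1 is true.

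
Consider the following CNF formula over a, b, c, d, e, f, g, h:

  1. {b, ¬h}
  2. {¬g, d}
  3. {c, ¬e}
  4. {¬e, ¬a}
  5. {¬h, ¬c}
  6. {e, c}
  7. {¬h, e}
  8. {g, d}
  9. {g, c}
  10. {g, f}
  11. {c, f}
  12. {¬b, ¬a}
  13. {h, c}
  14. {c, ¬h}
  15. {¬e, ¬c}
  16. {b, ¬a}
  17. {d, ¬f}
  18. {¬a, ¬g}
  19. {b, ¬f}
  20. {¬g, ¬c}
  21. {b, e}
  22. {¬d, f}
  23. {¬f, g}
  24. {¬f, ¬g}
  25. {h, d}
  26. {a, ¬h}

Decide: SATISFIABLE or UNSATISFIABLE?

UNSATISFIABLE

c = True:
  propagation gives h=False, e=False, g=False, d=True; an empty clause results — contradiction.
c = False:
  propagation gives e=False; an empty clause results — contradiction.
Every branch closes, so no satisfying assignment exists.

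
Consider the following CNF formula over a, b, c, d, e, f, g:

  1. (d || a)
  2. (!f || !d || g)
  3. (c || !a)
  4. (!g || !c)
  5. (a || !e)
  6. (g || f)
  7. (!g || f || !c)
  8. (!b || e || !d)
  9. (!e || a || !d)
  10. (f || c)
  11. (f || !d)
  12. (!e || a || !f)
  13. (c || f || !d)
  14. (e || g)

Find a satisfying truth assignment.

a=T, b=F, c=T, d=F, e=T, f=T, g=F

Pure literal: b appears only negated; assign b = False.
Try a = True.
  then c is forced to True.
  then g is forced to False.
  then f is forced to True.
  then d is forced to False.
  then e is forced to True.
Check each clause:
  1. (d || a) — a is true.
  2. (g || !d || !f) — !d is true.
  3. (!a || c) — c is true.
  4. (!g || !c) — !g is true.
  5. (!e || a) — a is true.
  6. (g || f) — f is true.
  7. (f || !g || !c) — !g is true.
  8. (!b || e || !d) — !d is true.
  9. (a || !d || !e) — a is true.
  10. (c || f) — c is true.
  11. (!d || f) — !d is true.
  12. (!f || a || !e) — a is true.
  13. (!d || f || c) — c is true.
  14. (e || g) — e is true.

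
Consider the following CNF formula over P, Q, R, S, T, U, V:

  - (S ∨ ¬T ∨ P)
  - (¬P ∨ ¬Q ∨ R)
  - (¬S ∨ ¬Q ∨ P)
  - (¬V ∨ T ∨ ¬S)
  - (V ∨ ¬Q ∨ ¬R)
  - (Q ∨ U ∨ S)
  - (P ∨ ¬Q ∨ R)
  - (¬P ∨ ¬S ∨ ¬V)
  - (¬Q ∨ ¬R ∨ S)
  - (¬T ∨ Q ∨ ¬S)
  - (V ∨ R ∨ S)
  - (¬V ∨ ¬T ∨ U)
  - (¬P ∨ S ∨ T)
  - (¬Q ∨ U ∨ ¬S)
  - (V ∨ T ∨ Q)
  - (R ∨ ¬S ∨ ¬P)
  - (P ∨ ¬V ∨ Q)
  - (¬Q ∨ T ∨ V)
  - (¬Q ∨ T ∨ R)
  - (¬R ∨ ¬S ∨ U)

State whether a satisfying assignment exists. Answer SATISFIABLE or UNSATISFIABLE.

SATISFIABLE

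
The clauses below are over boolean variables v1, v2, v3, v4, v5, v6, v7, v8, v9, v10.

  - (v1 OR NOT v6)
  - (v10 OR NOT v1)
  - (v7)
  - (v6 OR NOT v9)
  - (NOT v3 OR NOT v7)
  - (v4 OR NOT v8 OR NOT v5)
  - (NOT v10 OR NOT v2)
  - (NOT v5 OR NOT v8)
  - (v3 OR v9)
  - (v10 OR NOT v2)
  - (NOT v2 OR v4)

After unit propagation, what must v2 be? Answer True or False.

False

(v7) stands alone — v7 = True.
From (NOT v3 OR NOT v7) and v7 = True: v3 = False.
(v3 OR v9): since v3 = False, the clause reduces to (v9). v9 = True.
In (v6 OR NOT v9), NOT v9 is now false; v6 must hold, so v6 = True.
(NOT v6 OR v1) with v6 = True leaves only v1, so v1 = True.
In (v10 OR NOT v1), NOT v1 is now false; v10 must hold, so v10 = True.
(NOT v2 OR NOT v10): since v10 = True, the clause reduces to (NOT v2). v2 = False.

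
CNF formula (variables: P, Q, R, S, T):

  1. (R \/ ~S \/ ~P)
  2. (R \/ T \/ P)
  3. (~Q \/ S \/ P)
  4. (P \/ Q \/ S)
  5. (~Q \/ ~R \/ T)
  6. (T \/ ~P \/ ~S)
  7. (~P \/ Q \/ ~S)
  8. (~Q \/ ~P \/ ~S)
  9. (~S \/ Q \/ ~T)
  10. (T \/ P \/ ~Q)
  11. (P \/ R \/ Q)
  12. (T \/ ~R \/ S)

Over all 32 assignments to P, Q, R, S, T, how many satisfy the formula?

9

Split on P, then Q.
  P=T, Q=T: remaining (R,S,T) ∈ {(F,F,F); (F,F,T); (T,F,T)} — 3.
  P=T, Q=F: remaining (R,S,T) ∈ {(F,F,F); (F,F,T); (T,F,T)} — 3.
  P=F, Q=T: remaining (R,S,T) ∈ {(F,T,T); (T,T,T)} — 2.
  P=F, Q=F: remaining (R,S,T) ∈ {(T,T,F)} — 1.
Total: 3 + 3 + 2 + 1 = 9.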